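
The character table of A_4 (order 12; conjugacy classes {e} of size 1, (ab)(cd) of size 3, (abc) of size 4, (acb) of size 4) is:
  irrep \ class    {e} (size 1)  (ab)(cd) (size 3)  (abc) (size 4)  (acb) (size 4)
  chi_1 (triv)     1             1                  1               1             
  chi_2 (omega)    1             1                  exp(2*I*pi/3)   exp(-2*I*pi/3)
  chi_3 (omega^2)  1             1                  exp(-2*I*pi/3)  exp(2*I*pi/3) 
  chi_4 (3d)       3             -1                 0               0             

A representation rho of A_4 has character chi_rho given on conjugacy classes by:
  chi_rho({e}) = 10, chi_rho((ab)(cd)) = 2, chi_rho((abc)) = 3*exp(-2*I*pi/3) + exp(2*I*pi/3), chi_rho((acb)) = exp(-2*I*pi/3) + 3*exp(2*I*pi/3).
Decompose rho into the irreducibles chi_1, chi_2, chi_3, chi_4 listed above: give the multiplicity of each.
Multiplicities: chi_1: 0, chi_2: 1, chi_3: 3, chi_4: 2.

Proof sketch: Use <chi_rho, chi> = (1/|G|) sum_C |C| * chi_rho(C) * conj(chi(C)) with |G| = 12 for each irreducible chi in the table:
  <chi_rho, chi_1> = (1/12)[1*(10)*conj(1) + 3*(2)*conj(1) + 4*(3*exp(-2*I*pi/3) + exp(2*I*pi/3))*conj(1) + 4*(exp(-2*I*pi/3) + 3*exp(2*I*pi/3))*conj(1)]
      = (1/12)[(10) + (6) + (12*exp(-2*I*pi/3) + 4*exp(2*I*pi/3)) + (4*exp(-2*I*pi/3) + 12*exp(2*I*pi/3))] = 0/12 = 0
  <chi_rho, chi_2> = (1/12)[1*(10)*conj(1) + 3*(2)*conj(1) + 4*(3*exp(-2*I*pi/3) + exp(2*I*pi/3))*conj(exp(2*I*pi/3)) + 4*(exp(-2*I*pi/3) + 3*exp(2*I*pi/3))*conj(exp(-2*I*pi/3))]
      = (1/12)[(10) + (6) + (4 + 12*exp(2*I*pi/3)) + (4 + 12*exp(-2*I*pi/3))] = 12/12 = 1
  <chi_rho, chi_3> = (1/12)[1*(10)*conj(1) + 3*(2)*conj(1) + 4*(3*exp(-2*I*pi/3) + exp(2*I*pi/3))*conj(exp(-2*I*pi/3)) + 4*(exp(-2*I*pi/3) + 3*exp(2*I*pi/3))*conj(exp(2*I*pi/3))]
      = (1/12)[(10) + (6) + (12 + 4*exp(-2*I*pi/3)) + (12 + 4*exp(2*I*pi/3))] = 36/12 = 3
  <chi_rho, chi_4> = (1/12)[1*(10)*conj(3) + 3*(2)*conj(-1) + 4*(3*exp(-2*I*pi/3) + exp(2*I*pi/3))*conj(0) + 4*(exp(-2*I*pi/3) + 3*exp(2*I*pi/3))*conj(0)]
      = (1/12)[(30) + (-6) + (0) + (0)] = 24/12 = 2
(Exp terms are combined using exp(i*s)*conj(exp(i*t)) = exp(i*(s-t)), and sums of them are collapsed using the identity that for every m > 1 the m distinct m-th roots of unity sum to 0, e.g. 1 + exp(2*I*pi/3) + exp(-2*I*pi/3) = 0.)
Dimension check: dim(rho) = sum (mult * dim) = 0*1 + 1*1 + 3*1 + 2*3 = 10 = chi_rho(e) = 10.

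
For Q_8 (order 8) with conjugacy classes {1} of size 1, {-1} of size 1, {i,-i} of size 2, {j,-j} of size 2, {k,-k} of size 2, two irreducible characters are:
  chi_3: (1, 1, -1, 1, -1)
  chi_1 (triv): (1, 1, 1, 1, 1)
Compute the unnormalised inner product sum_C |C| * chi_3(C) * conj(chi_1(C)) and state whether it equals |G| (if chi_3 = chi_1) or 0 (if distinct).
Sum = 0; so <chi_3, chi_1> = 0 (distinct irreducibles are orthogonal).

Working: Compute term by term over conjugacy classes (|C| * chi_3(C) * conj(chi_1(C))):
  1*(1)*conj(1) + 1*(1)*conj(1) + 2*(-1)*conj(1) + 2*(1)*conj(1) + 2*(-1)*conj(1)
  = (1) + (1) + (-2) + (2) + (-2)
  = 0.
Dividing by |G| = 8 gives 0/8 = 0, matching the row-orthogonality relation <chi_3, chi_1> = [chi_3 = chi_1].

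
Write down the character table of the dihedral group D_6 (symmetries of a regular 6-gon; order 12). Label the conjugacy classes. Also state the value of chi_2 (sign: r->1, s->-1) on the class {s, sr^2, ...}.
Conjugacy classes: {e} of size 1, {r^3} of size 1, {r^1, r^5} of size 2, {r^2, r^4} of size 2, {s, sr^2, ...} of size 3, {sr, sr^3, ...} of size 3.
Character table:
  irrep \ class              {e} (size 1)  {r^3} (size 1)  {r^1, r^5} (size 2)  {r^2, r^4} (size 2)  {s, sr^2, ...} (size 3)  {sr, sr^3, ...} (size 3)
  chi_1 (triv)               1             1               1                    1                    1                        1                       
  chi_2 (sign: r->1, s->-1)  1             1               1                    1                    -1                       -1                      
  chi_3 (r->-1, s->1)        1             -1              -1                   1                    1                        -1                      
  chi_4 (r->-1, s->-1)       1             -1              -1                   1                    -1                       1                       
  chi_5 (2d, j=1)            2             -2              1                    -1                   0                        0                       
  chi_6 (2d, j=2)            2             2               -1                   -1                   0                        0                       

Spot check: chi_2 (sign: r->1, s->-1) on {s, sr^2, ...} = -1.

Justification: D_6 has order 2*6 = 12 with 6 conjugacy classes, hence 6 irreducibles. Sum of squared dims 1 + 1 + 1 + 1 + 4 + 4 = 12 = |G|. Linear characters come from the abelianisation; the 2-dimensional irreps have character r^k -> 2*cos(2*pi*j*k/6), reflections -> 0.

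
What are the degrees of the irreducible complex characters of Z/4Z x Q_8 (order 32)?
Dimensions: 1, 1, 1, 1, 1, 1, 1, 1, 1, 1, 1, 1, 1, 1, 1, 1, 2, 2, 2, 2

Argument: There are 20 irreducibles (= number of conjugacy classes). Their dimensions d_i satisfy sum d_i^2 = |G| = 32: 1 + 1 + 1 + 1 + 1 + 1 + 1 + 1 + 1 + 1 + 1 + 1 + 1 + 1 + 1 + 1 + 4 + 4 + 4 + 4 = 32. (For the product with Z/4Z: each of the 4 1-dim characters of Z/4Z tensors with each irrep of Q_8, giving 4 copies of each Q_8-dimension.)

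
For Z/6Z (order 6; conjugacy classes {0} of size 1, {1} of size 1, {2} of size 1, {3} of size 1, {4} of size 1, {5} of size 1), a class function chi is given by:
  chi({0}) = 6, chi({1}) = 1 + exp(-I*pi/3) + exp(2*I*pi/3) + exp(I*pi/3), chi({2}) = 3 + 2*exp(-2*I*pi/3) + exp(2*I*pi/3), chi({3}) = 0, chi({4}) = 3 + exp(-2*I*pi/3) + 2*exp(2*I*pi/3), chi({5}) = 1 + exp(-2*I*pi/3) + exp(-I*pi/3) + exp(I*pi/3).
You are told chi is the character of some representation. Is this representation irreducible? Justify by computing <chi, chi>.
Not irreducible (reducible): <chi, chi> = 8 > 1.

Details: <chi, chi> = (1/|G|) sum_C |C| * |chi(C)|^2 = (1/6)[1*|6|^2 + 1*|1 + exp(-I*pi/3) + exp(2*I*pi/3) + exp(I*pi/3)|^2 + 1*|3 + 2*exp(-2*I*pi/3) + exp(2*I*pi/3)|^2 + 1*|0|^2 + 1*|3 + exp(-2*I*pi/3) + 2*exp(2*I*pi/3)|^2 + 1*|1 + exp(-2*I*pi/3) + exp(-I*pi/3) + exp(I*pi/3)|^2]
  = (1/6)[(36) + (3) + (3) + (0) + (3) + (3)] = 48/6 = 8.
(Exp terms are combined using exp(i*s)*conj(exp(i*t)) = exp(i*(s-t)), and sums of them are collapsed using the identity that for every m > 1 the m distinct m-th roots of unity sum to 0, e.g. 1 + exp(2*I*pi/3) + exp(-2*I*pi/3) = 0.)
A character is irreducible iff <chi, chi> = 1, so this representation is reducible.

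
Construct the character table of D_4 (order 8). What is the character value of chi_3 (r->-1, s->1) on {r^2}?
Conjugacy classes: {e} of size 1, {r^2} of size 1, {r^1, r^3} of size 2, {s, sr^2, ...} of size 2, {sr, sr^3, ...} of size 2.
Character table:
  irrep \ class              {e} (size 1)  {r^2} (size 1)  {r^1, r^3} (size 2)  {s, sr^2, ...} (size 2)  {sr, sr^3, ...} (size 2)
  chi_1 (triv)               1             1               1                    1                        1                       
  chi_2 (sign: r->1, s->-1)  1             1               1                    -1                       -1                      
  chi_3 (r->-1, s->1)        1             1               -1                   1                        -1                      
  chi_4 (r->-1, s->-1)       1             1               -1                   -1                       1                       
  chi_5 (2d, j=1)            2             -2              0                    0                        0                       

Spot check: chi_3 (r->-1, s->1) on {r^2} = 1.

Working: D_4 has order 2*4 = 8 with 5 conjugacy classes, hence 5 irreducibles. Sum of squared dims 1 + 1 + 1 + 1 + 4 = 8 = |G|. Linear characters come from the abelianisation; the 2-dimensional irreps have character r^k -> 2*cos(2*pi*j*k/4), reflections -> 0.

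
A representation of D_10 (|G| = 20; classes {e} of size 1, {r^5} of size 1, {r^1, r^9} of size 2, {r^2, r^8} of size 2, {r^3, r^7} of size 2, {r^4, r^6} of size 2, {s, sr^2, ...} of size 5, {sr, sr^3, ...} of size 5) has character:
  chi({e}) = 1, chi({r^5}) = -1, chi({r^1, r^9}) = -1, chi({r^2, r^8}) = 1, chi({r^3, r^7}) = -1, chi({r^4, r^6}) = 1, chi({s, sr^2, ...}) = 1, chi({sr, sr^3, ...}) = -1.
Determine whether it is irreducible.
Irreducible: <chi, chi> = 1.

Solution. <chi, chi> = (1/|G|) sum_C |C| * |chi(C)|^2 = (1/20)[1*|1|^2 + 1*|-1|^2 + 2*|-1|^2 + 2*|1|^2 + 2*|-1|^2 + 2*|1|^2 + 5*|1|^2 + 5*|-1|^2]
  = (1/20)[(1) + (1) + (2) + (2) + (2) + (2) + (5) + (5)] = 20/20 = 1.
A character is irreducible iff <chi, chi> = 1, so this representation is irreducible.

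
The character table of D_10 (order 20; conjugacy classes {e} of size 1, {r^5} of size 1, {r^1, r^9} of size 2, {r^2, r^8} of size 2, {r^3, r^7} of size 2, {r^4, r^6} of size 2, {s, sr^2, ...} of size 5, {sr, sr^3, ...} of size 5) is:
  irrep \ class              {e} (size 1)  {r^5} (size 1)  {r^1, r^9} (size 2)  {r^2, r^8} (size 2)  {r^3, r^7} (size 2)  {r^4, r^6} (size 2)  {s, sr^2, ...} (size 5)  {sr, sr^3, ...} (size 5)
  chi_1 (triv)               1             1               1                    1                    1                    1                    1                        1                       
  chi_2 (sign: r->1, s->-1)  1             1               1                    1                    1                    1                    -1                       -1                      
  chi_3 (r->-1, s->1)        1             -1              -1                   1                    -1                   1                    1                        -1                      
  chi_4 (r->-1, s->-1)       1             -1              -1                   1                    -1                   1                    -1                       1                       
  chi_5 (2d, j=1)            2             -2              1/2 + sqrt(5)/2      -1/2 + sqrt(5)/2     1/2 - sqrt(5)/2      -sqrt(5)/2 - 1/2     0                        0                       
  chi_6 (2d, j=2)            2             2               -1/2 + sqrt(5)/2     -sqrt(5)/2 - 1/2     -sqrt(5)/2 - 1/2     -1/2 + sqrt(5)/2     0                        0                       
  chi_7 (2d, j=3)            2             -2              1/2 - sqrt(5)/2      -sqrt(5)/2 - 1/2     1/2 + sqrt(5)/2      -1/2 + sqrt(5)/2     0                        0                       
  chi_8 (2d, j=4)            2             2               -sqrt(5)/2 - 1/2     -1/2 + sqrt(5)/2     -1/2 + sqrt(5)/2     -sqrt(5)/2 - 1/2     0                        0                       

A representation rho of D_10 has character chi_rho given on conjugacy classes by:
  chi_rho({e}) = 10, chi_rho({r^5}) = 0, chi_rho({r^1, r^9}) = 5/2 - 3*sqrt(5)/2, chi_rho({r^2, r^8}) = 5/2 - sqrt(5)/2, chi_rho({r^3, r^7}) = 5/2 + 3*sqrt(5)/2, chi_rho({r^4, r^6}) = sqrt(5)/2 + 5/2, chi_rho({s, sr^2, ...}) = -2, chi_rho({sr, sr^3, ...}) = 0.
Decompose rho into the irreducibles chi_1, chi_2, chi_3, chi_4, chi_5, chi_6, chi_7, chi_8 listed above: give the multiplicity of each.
Multiplicities: chi_1: 1, chi_2: 2, chi_3: 0, chi_4: 1, chi_5: 0, chi_6: 0, chi_7: 2, chi_8: 1.

Justification: Use <chi_rho, chi> = (1/|G|) sum_C |C| * chi_rho(C) * conj(chi(C)) with |G| = 20 for each irreducible chi in the table:
  <chi_rho, chi_1> = (1/20)[1*(10)*conj(1) + 1*(0)*conj(1) + 2*(5/2 - 3*sqrt(5)/2)*conj(1) + 2*(5/2 - sqrt(5)/2)*conj(1) + 2*(5/2 + 3*sqrt(5)/2)*conj(1) + 2*(sqrt(5)/2 + 5/2)*conj(1) + 5*(-2)*conj(1) + 5*(0)*conj(1)]
      = (1/20)[(10) + (0) + (5 - 3*sqrt(5)) + (5 - sqrt(5)) + (5 + 3*sqrt(5)) + (sqrt(5) + 5) + (-10) + (0)] = 20/20 = 1
  <chi_rho, chi_2> = (1/20)[1*(10)*conj(1) + 1*(0)*conj(1) + 2*(5/2 - 3*sqrt(5)/2)*conj(1) + 2*(5/2 - sqrt(5)/2)*conj(1) + 2*(5/2 + 3*sqrt(5)/2)*conj(1) + 2*(sqrt(5)/2 + 5/2)*conj(1) + 5*(-2)*conj(-1) + 5*(0)*conj(-1)]
      = (1/20)[(10) + (0) + (5 - 3*sqrt(5)) + (5 - sqrt(5)) + (5 + 3*sqrt(5)) + (sqrt(5) + 5) + (10) + (0)] = 40/20 = 2
  <chi_rho, chi_3> = (1/20)[1*(10)*conj(1) + 1*(0)*conj(-1) + 2*(5/2 - 3*sqrt(5)/2)*conj(-1) + 2*(5/2 - sqrt(5)/2)*conj(1) + 2*(5/2 + 3*sqrt(5)/2)*conj(-1) + 2*(sqrt(5)/2 + 5/2)*conj(1) + 5*(-2)*conj(1) + 5*(0)*conj(-1)]
      = (1/20)[(10) + (0) + (-5 + 3*sqrt(5)) + (5 - sqrt(5)) + (-3*sqrt(5) - 5) + (sqrt(5) + 5) + (-10) + (0)] = 0/20 = 0
  <chi_rho, chi_4> = (1/20)[1*(10)*conj(1) + 1*(0)*conj(-1) + 2*(5/2 - 3*sqrt(5)/2)*conj(-1) + 2*(5/2 - sqrt(5)/2)*conj(1) + 2*(5/2 + 3*sqrt(5)/2)*conj(-1) + 2*(sqrt(5)/2 + 5/2)*conj(1) + 5*(-2)*conj(-1) + 5*(0)*conj(1)]
      = (1/20)[(10) + (0) + (-5 + 3*sqrt(5)) + (5 - sqrt(5)) + (-3*sqrt(5) - 5) + (sqrt(5) + 5) + (10) + (0)] = 20/20 = 1
  <chi_rho, chi_5> = (1/20)[1*(10)*conj(2) + 1*(0)*conj(-2) + 2*(5/2 - 3*sqrt(5)/2)*conj(1/2 + sqrt(5)/2) + 2*(5/2 - sqrt(5)/2)*conj(-1/2 + sqrt(5)/2) + 2*(5/2 + 3*sqrt(5)/2)*conj(1/2 - sqrt(5)/2) + 2*(sqrt(5)/2 + 5/2)*conj(-sqrt(5)/2 - 1/2) + 5*(-2)*conj(0) + 5*(0)*conj(0)]
      = (1/20)[(20) + (0) + (-5 + sqrt(5)) + (-5 + 3*sqrt(5)) + (-5 - sqrt(5)) + (-3*sqrt(5) - 5) + (0) + (0)] = 0/20 = 0
  <chi_rho, chi_6> = (1/20)[1*(10)*conj(2) + 1*(0)*conj(2) + 2*(5/2 - 3*sqrt(5)/2)*conj(-1/2 + sqrt(5)/2) + 2*(5/2 - sqrt(5)/2)*conj(-sqrt(5)/2 - 1/2) + 2*(5/2 + 3*sqrt(5)/2)*conj(-sqrt(5)/2 - 1/2) + 2*(sqrt(5)/2 + 5/2)*conj(-1/2 + sqrt(5)/2) + 5*(-2)*conj(0) + 5*(0)*conj(0)]
      = (1/20)[(20) + (0) + (-10 + 4*sqrt(5)) + (-2*sqrt(5)) + (-10 - 4*sqrt(5)) + (2*sqrt(5)) + (0) + (0)] = 0/20 = 0
  <chi_rho, chi_7> = (1/20)[1*(10)*conj(2) + 1*(0)*conj(-2) + 2*(5/2 - 3*sqrt(5)/2)*conj(1/2 - sqrt(5)/2) + 2*(5/2 - sqrt(5)/2)*conj(-sqrt(5)/2 - 1/2) + 2*(5/2 + 3*sqrt(5)/2)*conj(1/2 + sqrt(5)/2) + 2*(sqrt(5)/2 + 5/2)*conj(-1/2 + sqrt(5)/2) + 5*(-2)*conj(0) + 5*(0)*conj(0)]
      = (1/20)[(20) + (0) + (10 - 4*sqrt(5)) + (-2*sqrt(5)) + (4*sqrt(5) + 10) + (2*sqrt(5)) + (0) + (0)] = 40/20 = 2
  <chi_rho, chi_8> = (1/20)[1*(10)*conj(2) + 1*(0)*conj(2) + 2*(5/2 - 3*sqrt(5)/2)*conj(-sqrt(5)/2 - 1/2) + 2*(5/2 - sqrt(5)/2)*conj(-1/2 + sqrt(5)/2) + 2*(5/2 + 3*sqrt(5)/2)*conj(-1/2 + sqrt(5)/2) + 2*(sqrt(5)/2 + 5/2)*conj(-sqrt(5)/2 - 1/2) + 5*(-2)*conj(0) + 5*(0)*conj(0)]
      = (1/20)[(20) + (0) + (5 - sqrt(5)) + (-5 + 3*sqrt(5)) + (sqrt(5) + 5) + (-3*sqrt(5) - 5) + (0) + (0)] = 20/20 = 1
Dimension check: dim(rho) = sum (mult * dim) = 1*1 + 2*1 + 0*1 + 1*1 + 0*2 + 0*2 + 2*2 + 1*2 = 10 = chi_rho(e) = 10.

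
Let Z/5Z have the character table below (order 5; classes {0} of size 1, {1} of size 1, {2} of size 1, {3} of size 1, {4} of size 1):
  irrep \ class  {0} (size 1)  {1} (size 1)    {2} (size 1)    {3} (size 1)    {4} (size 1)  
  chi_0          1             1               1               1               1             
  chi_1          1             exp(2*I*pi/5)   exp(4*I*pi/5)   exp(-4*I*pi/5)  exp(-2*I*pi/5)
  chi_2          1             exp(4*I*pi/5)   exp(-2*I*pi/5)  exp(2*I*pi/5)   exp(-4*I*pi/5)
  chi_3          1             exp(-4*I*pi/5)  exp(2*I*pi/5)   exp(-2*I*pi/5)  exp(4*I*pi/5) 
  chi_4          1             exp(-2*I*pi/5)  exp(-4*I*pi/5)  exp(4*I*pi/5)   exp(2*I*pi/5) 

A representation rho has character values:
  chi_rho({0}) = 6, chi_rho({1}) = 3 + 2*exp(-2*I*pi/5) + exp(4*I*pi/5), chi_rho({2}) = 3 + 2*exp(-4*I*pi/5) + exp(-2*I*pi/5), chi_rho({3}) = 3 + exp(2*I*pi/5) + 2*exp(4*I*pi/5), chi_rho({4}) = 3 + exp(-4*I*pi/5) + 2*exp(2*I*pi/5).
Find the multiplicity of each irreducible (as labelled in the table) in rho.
Multiplicities: chi_0: 3, chi_1: 0, chi_2: 1, chi_3: 0, chi_4: 2.

Proof sketch: Use <chi_rho, chi> = (1/|G|) sum_C |C| * chi_rho(C) * conj(chi(C)) with |G| = 5 for each irreducible chi in the table:
  <chi_rho, chi_0> = (1/5)[1*(6)*conj(1) + 1*(3 + 2*exp(-2*I*pi/5) + exp(4*I*pi/5))*conj(1) + 1*(3 + 2*exp(-4*I*pi/5) + exp(-2*I*pi/5))*conj(1) + 1*(3 + exp(2*I*pi/5) + 2*exp(4*I*pi/5))*conj(1) + 1*(3 + exp(-4*I*pi/5) + 2*exp(2*I*pi/5))*conj(1)]
      = (1/5)[(6) + (3 + 2*exp(-2*I*pi/5) + exp(4*I*pi/5)) + (3 + 2*exp(-4*I*pi/5) + exp(-2*I*pi/5)) + (3 + exp(2*I*pi/5) + 2*exp(4*I*pi/5)) + (3 + exp(-4*I*pi/5) + 2*exp(2*I*pi/5))] = 15/5 = 3
  <chi_rho, chi_1> = (1/5)[1*(6)*conj(1) + 1*(3 + 2*exp(-2*I*pi/5) + exp(4*I*pi/5))*conj(exp(2*I*pi/5)) + 1*(3 + 2*exp(-4*I*pi/5) + exp(-2*I*pi/5))*conj(exp(4*I*pi/5)) + 1*(3 + exp(2*I*pi/5) + 2*exp(4*I*pi/5))*conj(exp(-4*I*pi/5)) + 1*(3 + exp(-4*I*pi/5) + 2*exp(2*I*pi/5))*conj(exp(-2*I*pi/5))]
      = (1/5)[(6) + (3*exp(-2*I*pi/5) + 2*exp(-4*I*pi/5) + exp(2*I*pi/5)) + (3*exp(-4*I*pi/5) + exp(4*I*pi/5) + 2*exp(2*I*pi/5)) + (2*exp(-2*I*pi/5) + exp(-4*I*pi/5) + 3*exp(4*I*pi/5)) + (exp(-2*I*pi/5) + 2*exp(4*I*pi/5) + 3*exp(2*I*pi/5))] = 0/5 = 0
  <chi_rho, chi_2> = (1/5)[1*(6)*conj(1) + 1*(3 + 2*exp(-2*I*pi/5) + exp(4*I*pi/5))*conj(exp(4*I*pi/5)) + 1*(3 + 2*exp(-4*I*pi/5) + exp(-2*I*pi/5))*conj(exp(-2*I*pi/5)) + 1*(3 + exp(2*I*pi/5) + 2*exp(4*I*pi/5))*conj(exp(2*I*pi/5)) + 1*(3 + exp(-4*I*pi/5) + 2*exp(2*I*pi/5))*conj(exp(-4*I*pi/5))]
      = (1/5)[(6) + (1 + 3*exp(-4*I*pi/5) + 2*exp(4*I*pi/5)) + (1 + 2*exp(-2*I*pi/5) + 3*exp(2*I*pi/5)) + (1 + 3*exp(-2*I*pi/5) + 2*exp(2*I*pi/5)) + (1 + 2*exp(-4*I*pi/5) + 3*exp(4*I*pi/5))] = 5/5 = 1
  <chi_rho, chi_3> = (1/5)[1*(6)*conj(1) + 1*(3 + 2*exp(-2*I*pi/5) + exp(4*I*pi/5))*conj(exp(-4*I*pi/5)) + 1*(3 + 2*exp(-4*I*pi/5) + exp(-2*I*pi/5))*conj(exp(2*I*pi/5)) + 1*(3 + exp(2*I*pi/5) + 2*exp(4*I*pi/5))*conj(exp(-2*I*pi/5)) + 1*(3 + exp(-4*I*pi/5) + 2*exp(2*I*pi/5))*conj(exp(4*I*pi/5))]
      = (1/5)[(6) + (exp(-2*I*pi/5) + 3*exp(4*I*pi/5) + 2*exp(2*I*pi/5)) + (3*exp(-2*I*pi/5) + exp(-4*I*pi/5) + 2*exp(4*I*pi/5)) + (2*exp(-4*I*pi/5) + exp(4*I*pi/5) + 3*exp(2*I*pi/5)) + (2*exp(-2*I*pi/5) + 3*exp(-4*I*pi/5) + exp(2*I*pi/5))] = 0/5 = 0
  <chi_rho, chi_4> = (1/5)[1*(6)*conj(1) + 1*(3 + 2*exp(-2*I*pi/5) + exp(4*I*pi/5))*conj(exp(-2*I*pi/5)) + 1*(3 + 2*exp(-4*I*pi/5) + exp(-2*I*pi/5))*conj(exp(-4*I*pi/5)) + 1*(3 + exp(2*I*pi/5) + 2*exp(4*I*pi/5))*conj(exp(4*I*pi/5)) + 1*(3 + exp(-4*I*pi/5) + 2*exp(2*I*pi/5))*conj(exp(2*I*pi/5))]
      = (1/5)[(6) + (2 + exp(-4*I*pi/5) + 3*exp(2*I*pi/5)) + (2 + exp(2*I*pi/5) + 3*exp(4*I*pi/5)) + (2 + 3*exp(-4*I*pi/5) + exp(-2*I*pi/5)) + (2 + 3*exp(-2*I*pi/5) + exp(4*I*pi/5))] = 10/5 = 2
(Exp terms are combined using exp(i*s)*conj(exp(i*t)) = exp(i*(s-t)), and sums of them are collapsed using the identity that for every m > 1 the m distinct m-th roots of unity sum to 0, e.g. 1 + exp(2*I*pi/3) + exp(-2*I*pi/3) = 0.)
Dimension check: dim(rho) = sum (mult * dim) = 3*1 + 0*1 + 1*1 + 0*1 + 2*1 = 6 = chi_rho(e) = 6.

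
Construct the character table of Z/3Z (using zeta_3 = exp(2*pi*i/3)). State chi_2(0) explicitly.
Character table of Z/3Z (irreps indexed chi_0,...,chi_2 with chi_k(m) = zeta_3^(k*m), zeta_3 = exp(2*pi*i/3)):
  irrep \ class  {0} (size 1)  {1} (size 1)    {2} (size 1)  
  chi_0          1             1               1             
  chi_1          1             exp(2*I*pi/3)   exp(-2*I*pi/3)
  chi_2          1             exp(-2*I*pi/3)  exp(2*I*pi/3) 

Spot check: chi_2(0) = zeta_3^(2*0) = zeta_3^0 = 1.

Justification: Z/3Z is abelian, so all 3 irreducible complex representations are 1-dimensional. They are given by chi_k(m) = zeta_3^(k*m) for k = 0,...,2. Row orthogonality: sum_m chi_k(m) conj(chi_l(m)) = 3 * [k = l].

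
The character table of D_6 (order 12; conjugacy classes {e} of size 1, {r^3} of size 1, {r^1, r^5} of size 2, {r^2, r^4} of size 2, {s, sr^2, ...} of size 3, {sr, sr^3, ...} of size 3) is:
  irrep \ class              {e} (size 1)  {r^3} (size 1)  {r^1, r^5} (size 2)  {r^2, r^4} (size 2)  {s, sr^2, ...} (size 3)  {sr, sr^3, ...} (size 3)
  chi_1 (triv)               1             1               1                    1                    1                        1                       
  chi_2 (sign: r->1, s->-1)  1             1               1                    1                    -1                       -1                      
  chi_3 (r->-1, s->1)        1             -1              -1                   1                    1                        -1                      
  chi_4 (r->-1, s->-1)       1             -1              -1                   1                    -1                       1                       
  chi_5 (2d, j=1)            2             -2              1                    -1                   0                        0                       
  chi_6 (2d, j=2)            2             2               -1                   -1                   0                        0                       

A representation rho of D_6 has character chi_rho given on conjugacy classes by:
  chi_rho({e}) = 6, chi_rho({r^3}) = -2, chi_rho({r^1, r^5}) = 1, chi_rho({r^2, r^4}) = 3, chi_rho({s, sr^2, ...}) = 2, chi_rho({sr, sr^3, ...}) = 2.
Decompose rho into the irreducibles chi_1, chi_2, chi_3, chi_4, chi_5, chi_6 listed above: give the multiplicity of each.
Multiplicities: chi_1: 2, chi_2: 0, chi_3: 1, chi_4: 1, chi_5: 1, chi_6: 0.

Justification: Use <chi_rho, chi> = (1/|G|) sum_C |C| * chi_rho(C) * conj(chi(C)) with |G| = 12 for each irreducible chi in the table:
  <chi_rho, chi_1> = (1/12)[1*(6)*conj(1) + 1*(-2)*conj(1) + 2*(1)*conj(1) + 2*(3)*conj(1) + 3*(2)*conj(1) + 3*(2)*conj(1)]
      = (1/12)[(6) + (-2) + (2) + (6) + (6) + (6)] = 24/12 = 2
  <chi_rho, chi_2> = (1/12)[1*(6)*conj(1) + 1*(-2)*conj(1) + 2*(1)*conj(1) + 2*(3)*conj(1) + 3*(2)*conj(-1) + 3*(2)*conj(-1)]
      = (1/12)[(6) + (-2) + (2) + (6) + (-6) + (-6)] = 0/12 = 0
  <chi_rho, chi_3> = (1/12)[1*(6)*conj(1) + 1*(-2)*conj(-1) + 2*(1)*conj(-1) + 2*(3)*conj(1) + 3*(2)*conj(1) + 3*(2)*conj(-1)]
      = (1/12)[(6) + (2) + (-2) + (6) + (6) + (-6)] = 12/12 = 1
  <chi_rho, chi_4> = (1/12)[1*(6)*conj(1) + 1*(-2)*conj(-1) + 2*(1)*conj(-1) + 2*(3)*conj(1) + 3*(2)*conj(-1) + 3*(2)*conj(1)]
      = (1/12)[(6) + (2) + (-2) + (6) + (-6) + (6)] = 12/12 = 1
  <chi_rho, chi_5> = (1/12)[1*(6)*conj(2) + 1*(-2)*conj(-2) + 2*(1)*conj(1) + 2*(3)*conj(-1) + 3*(2)*conj(0) + 3*(2)*conj(0)]
      = (1/12)[(12) + (4) + (2) + (-6) + (0) + (0)] = 12/12 = 1
  <chi_rho, chi_6> = (1/12)[1*(6)*conj(2) + 1*(-2)*conj(2) + 2*(1)*conj(-1) + 2*(3)*conj(-1) + 3*(2)*conj(0) + 3*(2)*conj(0)]
      = (1/12)[(12) + (-4) + (-2) + (-6) + (0) + (0)] = 0/12 = 0
Dimension check: dim(rho) = sum (mult * dim) = 2*1 + 0*1 + 1*1 + 1*1 + 1*2 + 0*2 = 6 = chi_rho(e) = 6.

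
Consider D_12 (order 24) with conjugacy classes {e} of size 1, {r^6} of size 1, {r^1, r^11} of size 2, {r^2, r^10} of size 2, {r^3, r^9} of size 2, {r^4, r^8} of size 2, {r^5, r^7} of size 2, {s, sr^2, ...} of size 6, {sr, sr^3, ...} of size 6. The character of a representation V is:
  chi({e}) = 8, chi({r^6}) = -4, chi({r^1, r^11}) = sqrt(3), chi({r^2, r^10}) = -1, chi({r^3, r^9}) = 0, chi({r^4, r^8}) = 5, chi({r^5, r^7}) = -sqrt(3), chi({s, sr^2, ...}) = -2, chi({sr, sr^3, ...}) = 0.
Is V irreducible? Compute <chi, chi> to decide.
Not irreducible (reducible): <chi, chi> = 7 > 1.

Details: <chi, chi> = (1/|G|) sum_C |C| * |chi(C)|^2 = (1/24)[1*|8|^2 + 1*|-4|^2 + 2*|sqrt(3)|^2 + 2*|-1|^2 + 2*|0|^2 + 2*|5|^2 + 2*|-sqrt(3)|^2 + 6*|-2|^2 + 6*|0|^2]
  = (1/24)[(64) + (16) + (6) + (2) + (0) + (50) + (6) + (24) + (0)] = 168/24 = 7.
A character is irreducible iff <chi, chi> = 1, so this representation is reducible.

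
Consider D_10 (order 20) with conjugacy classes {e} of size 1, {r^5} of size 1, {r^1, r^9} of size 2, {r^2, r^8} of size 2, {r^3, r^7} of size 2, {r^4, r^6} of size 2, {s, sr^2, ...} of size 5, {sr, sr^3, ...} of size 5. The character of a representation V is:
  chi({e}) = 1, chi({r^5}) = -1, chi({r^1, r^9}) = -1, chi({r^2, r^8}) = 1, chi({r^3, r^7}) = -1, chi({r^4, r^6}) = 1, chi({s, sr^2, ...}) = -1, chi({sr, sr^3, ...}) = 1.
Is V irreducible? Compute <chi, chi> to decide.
Irreducible: <chi, chi> = 1.

Explanation: <chi, chi> = (1/|G|) sum_C |C| * |chi(C)|^2 = (1/20)[1*|1|^2 + 1*|-1|^2 + 2*|-1|^2 + 2*|1|^2 + 2*|-1|^2 + 2*|1|^2 + 5*|-1|^2 + 5*|1|^2]
  = (1/20)[(1) + (1) + (2) + (2) + (2) + (2) + (5) + (5)] = 20/20 = 1.
A character is irreducible iff <chi, chi> = 1, so this representation is irreducible.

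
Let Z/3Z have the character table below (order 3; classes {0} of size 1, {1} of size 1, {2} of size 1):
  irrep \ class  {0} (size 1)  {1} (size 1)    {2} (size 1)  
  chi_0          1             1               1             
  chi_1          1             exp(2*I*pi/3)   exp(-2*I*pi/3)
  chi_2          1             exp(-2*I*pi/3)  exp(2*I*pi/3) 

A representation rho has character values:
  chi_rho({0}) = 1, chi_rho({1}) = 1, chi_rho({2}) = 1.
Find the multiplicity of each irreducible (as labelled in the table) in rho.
Multiplicities: chi_0: 1, chi_1: 0, chi_2: 0.

Details: Use <chi_rho, chi> = (1/|G|) sum_C |C| * chi_rho(C) * conj(chi(C)) with |G| = 3 for each irreducible chi in the table:
  <chi_rho, chi_0> = (1/3)[1*(1)*conj(1) + 1*(1)*conj(1) + 1*(1)*conj(1)]
      = (1/3)[(1) + (1) + (1)] = 3/3 = 1
  <chi_rho, chi_1> = (1/3)[1*(1)*conj(1) + 1*(1)*conj(exp(2*I*pi/3)) + 1*(1)*conj(exp(-2*I*pi/3))]
      = (1/3)[(1) + (exp(-2*I*pi/3)) + (exp(2*I*pi/3))] = 0/3 = 0
  <chi_rho, chi_2> = (1/3)[1*(1)*conj(1) + 1*(1)*conj(exp(-2*I*pi/3)) + 1*(1)*conj(exp(2*I*pi/3))]
      = (1/3)[(1) + (exp(2*I*pi/3)) + (exp(-2*I*pi/3))] = 0/3 = 0
(Exp terms are combined using exp(i*s)*conj(exp(i*t)) = exp(i*(s-t)), and sums of them are collapsed using the identity that for every m > 1 the m distinct m-th roots of unity sum to 0, e.g. 1 + exp(2*I*pi/3) + exp(-2*I*pi/3) = 0.)
Dimension check: dim(rho) = sum (mult * dim) = 1*1 + 0*1 + 0*1 = 1 = chi_rho(e) = 1.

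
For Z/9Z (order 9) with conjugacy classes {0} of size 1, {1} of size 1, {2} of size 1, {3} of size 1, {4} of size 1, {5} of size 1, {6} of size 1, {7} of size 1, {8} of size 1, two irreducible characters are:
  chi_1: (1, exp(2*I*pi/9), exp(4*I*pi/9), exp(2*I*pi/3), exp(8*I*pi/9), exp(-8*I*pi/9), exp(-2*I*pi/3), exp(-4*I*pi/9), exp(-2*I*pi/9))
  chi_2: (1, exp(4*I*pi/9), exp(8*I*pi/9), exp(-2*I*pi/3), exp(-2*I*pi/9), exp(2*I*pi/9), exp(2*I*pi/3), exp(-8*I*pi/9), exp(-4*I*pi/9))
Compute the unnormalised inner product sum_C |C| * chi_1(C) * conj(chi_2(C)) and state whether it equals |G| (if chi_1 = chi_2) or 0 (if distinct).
Sum = 0; so <chi_1, chi_2> = 0 (distinct irreducibles are orthogonal).

Argument: Compute term by term over conjugacy classes (|C| * chi_1(C) * conj(chi_2(C))):
  1*(1)*conj(1) + 1*(exp(2*I*pi/9))*conj(exp(4*I*pi/9)) + 1*(exp(4*I*pi/9))*conj(exp(8*I*pi/9)) + 1*(exp(2*I*pi/3))*conj(exp(-2*I*pi/3)) + 1*(exp(8*I*pi/9))*conj(exp(-2*I*pi/9)) + 1*(exp(-8*I*pi/9))*conj(exp(2*I*pi/9)) + 1*(exp(-2*I*pi/3))*conj(exp(2*I*pi/3)) + 1*(exp(-4*I*pi/9))*conj(exp(-8*I*pi/9)) + 1*(exp(-2*I*pi/9))*conj(exp(-4*I*pi/9))
  = (1) + (exp(-2*I*pi/9)) + (exp(-4*I*pi/9)) + (exp(-2*I*pi/3)) + (exp(-8*I*pi/9)) + (exp(8*I*pi/9)) + (exp(2*I*pi/3)) + (exp(4*I*pi/9)) + (exp(2*I*pi/9))
  = 0.
(Exp terms are combined using exp(i*s)*conj(exp(i*t)) = exp(i*(s-t)), and sums of them are collapsed using the identity that for every m > 1 the m distinct m-th roots of unity sum to 0, e.g. 1 + exp(2*I*pi/3) + exp(-2*I*pi/3) = 0.)
Dividing by |G| = 9 gives 0/9 = 0, matching the row-orthogonality relation <chi_1, chi_2> = [chi_1 = chi_2].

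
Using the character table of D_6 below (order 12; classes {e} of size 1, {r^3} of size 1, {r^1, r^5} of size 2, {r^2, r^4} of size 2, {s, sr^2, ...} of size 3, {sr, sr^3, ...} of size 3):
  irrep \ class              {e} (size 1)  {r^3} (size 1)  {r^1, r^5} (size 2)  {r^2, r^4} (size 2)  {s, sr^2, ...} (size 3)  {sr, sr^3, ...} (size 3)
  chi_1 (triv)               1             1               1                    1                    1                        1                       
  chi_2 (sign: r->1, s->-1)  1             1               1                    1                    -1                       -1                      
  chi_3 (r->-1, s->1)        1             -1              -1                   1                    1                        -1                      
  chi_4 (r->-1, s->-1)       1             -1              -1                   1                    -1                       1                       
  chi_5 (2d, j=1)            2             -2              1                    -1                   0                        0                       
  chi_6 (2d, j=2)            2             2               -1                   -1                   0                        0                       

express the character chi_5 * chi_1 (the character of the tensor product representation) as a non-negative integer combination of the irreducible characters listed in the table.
chi_5 tensor chi_1 = chi_5 (all other irreducibles have multiplicity 0).

Justification: The character of a tensor product is the pointwise product (chi_5 * chi_1)(C) = chi_5(C) * chi_1(C):
  {e}: (2)*(1), {r^3}: (-2)*(1), {r^1, r^5}: (1)*(1), {r^2, r^4}: (-1)*(1), {s, sr^2, ...}: (0)*(1), {sr, sr^3, ...}: (0)*(1)
so (chi_5 * chi_1) takes values
  {e} -> 2, {r^3} -> -2, {r^1, r^5} -> 1, {r^2, r^4} -> -1, {s, sr^2, ...} -> 0, {sr, sr^3, ...} -> 0.
Now take the inner product of this character with each irreducible chi from the table, <chi_5*chi_1, chi> = (1/12) sum_C |C| (chi_5*chi_1)(C) conj(chi(C)):
  <chi_5*chi_1, chi_1> = (1/12)[1*(2)*conj(1) + 1*(-2)*conj(1) + 2*(1)*conj(1) + 2*(-1)*conj(1) + 3*(0)*conj(1) + 3*(0)*conj(1)]
      = (1/12)[(2) + (-2) + (2) + (-2) + (0) + (0)] = 0/12 = 0
  <chi_5*chi_1, chi_2> = (1/12)[1*(2)*conj(1) + 1*(-2)*conj(1) + 2*(1)*conj(1) + 2*(-1)*conj(1) + 3*(0)*conj(-1) + 3*(0)*conj(-1)]
      = (1/12)[(2) + (-2) + (2) + (-2) + (0) + (0)] = 0/12 = 0
  <chi_5*chi_1, chi_3> = (1/12)[1*(2)*conj(1) + 1*(-2)*conj(-1) + 2*(1)*conj(-1) + 2*(-1)*conj(1) + 3*(0)*conj(1) + 3*(0)*conj(-1)]
      = (1/12)[(2) + (2) + (-2) + (-2) + (0) + (0)] = 0/12 = 0
  <chi_5*chi_1, chi_4> = (1/12)[1*(2)*conj(1) + 1*(-2)*conj(-1) + 2*(1)*conj(-1) + 2*(-1)*conj(1) + 3*(0)*conj(-1) + 3*(0)*conj(1)]
      = (1/12)[(2) + (2) + (-2) + (-2) + (0) + (0)] = 0/12 = 0
  <chi_5*chi_1, chi_5> = (1/12)[1*(2)*conj(2) + 1*(-2)*conj(-2) + 2*(1)*conj(1) + 2*(-1)*conj(-1) + 3*(0)*conj(0) + 3*(0)*conj(0)]
      = (1/12)[(4) + (4) + (2) + (2) + (0) + (0)] = 12/12 = 1
  <chi_5*chi_1, chi_6> = (1/12)[1*(2)*conj(2) + 1*(-2)*conj(2) + 2*(1)*conj(-1) + 2*(-1)*conj(-1) + 3*(0)*conj(0) + 3*(0)*conj(0)]
      = (1/12)[(4) + (-4) + (-2) + (2) + (0) + (0)] = 0/12 = 0
Hence the multiplicities are chi_5: 1. Dimension check: dim(chi_5)*dim(chi_1) = 2*1 = 2 and sum (mult * dim) = 1*2 = 2.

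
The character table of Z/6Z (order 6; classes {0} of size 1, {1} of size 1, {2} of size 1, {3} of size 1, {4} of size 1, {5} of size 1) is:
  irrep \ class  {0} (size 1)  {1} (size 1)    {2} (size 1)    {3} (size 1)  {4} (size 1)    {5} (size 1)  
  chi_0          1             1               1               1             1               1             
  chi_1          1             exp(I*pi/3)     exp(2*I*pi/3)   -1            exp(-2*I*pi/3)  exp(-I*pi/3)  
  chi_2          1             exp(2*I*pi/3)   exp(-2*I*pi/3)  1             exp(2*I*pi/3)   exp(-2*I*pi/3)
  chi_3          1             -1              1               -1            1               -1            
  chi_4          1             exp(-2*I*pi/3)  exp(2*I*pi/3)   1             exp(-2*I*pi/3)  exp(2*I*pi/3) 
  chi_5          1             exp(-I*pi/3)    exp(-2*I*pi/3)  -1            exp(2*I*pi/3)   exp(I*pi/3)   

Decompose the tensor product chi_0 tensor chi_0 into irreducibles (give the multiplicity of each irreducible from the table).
chi_0 tensor chi_0 = chi_0 (all other irreducibles have multiplicity 0).

Details: The character of a tensor product is the pointwise product (chi_0 * chi_0)(C) = chi_0(C) * chi_0(C):
  {0}: (1)*(1), {1}: (1)*(1), {2}: (1)*(1), {3}: (1)*(1), {4}: (1)*(1), {5}: (1)*(1)
so (chi_0 * chi_0) takes values
  {0} -> 1, {1} -> 1, {2} -> 1, {3} -> 1, {4} -> 1, {5} -> 1.
Now take the inner product of this character with each irreducible chi from the table, <chi_0*chi_0, chi> = (1/6) sum_C |C| (chi_0*chi_0)(C) conj(chi(C)):
  <chi_0*chi_0, chi_0> = (1/6)[1*(1)*conj(1) + 1*(1)*conj(1) + 1*(1)*conj(1) + 1*(1)*conj(1) + 1*(1)*conj(1) + 1*(1)*conj(1)]
      = (1/6)[(1) + (1) + (1) + (1) + (1) + (1)] = 6/6 = 1
  <chi_0*chi_0, chi_1> = (1/6)[1*(1)*conj(1) + 1*(1)*conj(exp(I*pi/3)) + 1*(1)*conj(exp(2*I*pi/3)) + 1*(1)*conj(-1) + 1*(1)*conj(exp(-2*I*pi/3)) + 1*(1)*conj(exp(-I*pi/3))]
      = (1/6)[(1) + (exp(-I*pi/3)) + (exp(-2*I*pi/3)) + (-1) + (exp(2*I*pi/3)) + (exp(I*pi/3))] = 0/6 = 0
  <chi_0*chi_0, chi_2> = (1/6)[1*(1)*conj(1) + 1*(1)*conj(exp(2*I*pi/3)) + 1*(1)*conj(exp(-2*I*pi/3)) + 1*(1)*conj(1) + 1*(1)*conj(exp(2*I*pi/3)) + 1*(1)*conj(exp(-2*I*pi/3))]
      = (1/6)[(1) + (exp(-2*I*pi/3)) + (exp(2*I*pi/3)) + (1) + (exp(-2*I*pi/3)) + (exp(2*I*pi/3))] = 0/6 = 0
  <chi_0*chi_0, chi_3> = (1/6)[1*(1)*conj(1) + 1*(1)*conj(-1) + 1*(1)*conj(1) + 1*(1)*conj(-1) + 1*(1)*conj(1) + 1*(1)*conj(-1)]
      = (1/6)[(1) + (-1) + (1) + (-1) + (1) + (-1)] = 0/6 = 0
  <chi_0*chi_0, chi_4> = (1/6)[1*(1)*conj(1) + 1*(1)*conj(exp(-2*I*pi/3)) + 1*(1)*conj(exp(2*I*pi/3)) + 1*(1)*conj(1) + 1*(1)*conj(exp(-2*I*pi/3)) + 1*(1)*conj(exp(2*I*pi/3))]
      = (1/6)[(1) + (exp(2*I*pi/3)) + (exp(-2*I*pi/3)) + (1) + (exp(2*I*pi/3)) + (exp(-2*I*pi/3))] = 0/6 = 0
  <chi_0*chi_0, chi_5> = (1/6)[1*(1)*conj(1) + 1*(1)*conj(exp(-I*pi/3)) + 1*(1)*conj(exp(-2*I*pi/3)) + 1*(1)*conj(-1) + 1*(1)*conj(exp(2*I*pi/3)) + 1*(1)*conj(exp(I*pi/3))]
      = (1/6)[(1) + (exp(I*pi/3)) + (exp(2*I*pi/3)) + (-1) + (exp(-2*I*pi/3)) + (exp(-I*pi/3))] = 0/6 = 0
(Exp terms are combined using exp(i*s)*conj(exp(i*t)) = exp(i*(s-t)), and sums of them are collapsed using the identity that for every m > 1 the m distinct m-th roots of unity sum to 0, e.g. 1 + exp(2*I*pi/3) + exp(-2*I*pi/3) = 0.)
Hence the multiplicities are chi_0: 1. Dimension check: dim(chi_0)*dim(chi_0) = 1*1 = 1 and sum (mult * dim) = 1*1 = 1.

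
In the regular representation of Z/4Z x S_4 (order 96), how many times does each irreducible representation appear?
Each irreducible V_i of dimension d_i appears with multiplicity d_i, i.e. rho_reg = (direct sum over all irreducibles V_i) d_i V_i. The irreducible dimensions for Z/4Z x S_4 are 1, 1, 1, 1, 1, 1, 1, 1, 2, 2, 2, 2, 3, 3, 3, 3, 3, 3, 3, 3: 8 irreducibles of dimension 1, each with multiplicity 1; 4 irreducibles of dimension 2, each with multiplicity 2; 8 irreducibles of dimension 3, each with multiplicity 3. Total dimension 8*1*1 + 4*2*2 + 8*3*3 = 96 = |G|.

Working: General theorem: in the regular representation of a finite group G, each irreducible appears with multiplicity equal to its dimension. Check: dim(rho_reg) = sum d_i^2 = 1 + 1 + 1 + 1 + 1 + 1 + 1 + 1 + 4 + 4 + 4 + 4 + 9 + 9 + 9 + 9 + 9 + 9 + 9 + 9 = 96 = |G|.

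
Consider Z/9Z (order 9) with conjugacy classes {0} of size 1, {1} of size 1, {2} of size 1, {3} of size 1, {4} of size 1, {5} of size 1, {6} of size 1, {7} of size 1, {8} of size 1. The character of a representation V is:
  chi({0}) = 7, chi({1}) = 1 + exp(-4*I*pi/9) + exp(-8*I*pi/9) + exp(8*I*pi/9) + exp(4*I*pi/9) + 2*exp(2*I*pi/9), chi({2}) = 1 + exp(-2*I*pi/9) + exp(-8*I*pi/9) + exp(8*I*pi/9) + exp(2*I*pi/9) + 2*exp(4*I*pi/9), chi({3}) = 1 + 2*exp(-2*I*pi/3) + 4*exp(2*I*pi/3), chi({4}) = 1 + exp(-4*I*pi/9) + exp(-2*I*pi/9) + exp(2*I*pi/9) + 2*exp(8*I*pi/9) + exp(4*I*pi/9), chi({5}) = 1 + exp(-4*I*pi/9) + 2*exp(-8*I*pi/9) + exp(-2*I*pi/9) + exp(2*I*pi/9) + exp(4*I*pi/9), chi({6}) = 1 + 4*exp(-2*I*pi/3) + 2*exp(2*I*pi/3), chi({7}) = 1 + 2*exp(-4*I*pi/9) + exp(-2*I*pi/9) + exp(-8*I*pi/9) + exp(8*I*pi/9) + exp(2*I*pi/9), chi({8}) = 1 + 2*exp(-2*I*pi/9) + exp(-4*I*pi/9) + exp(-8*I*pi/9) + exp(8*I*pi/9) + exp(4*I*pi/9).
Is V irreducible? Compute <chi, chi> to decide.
Not irreducible (reducible): <chi, chi> = 9 > 1.

Why: <chi, chi> = (1/|G|) sum_C |C| * |chi(C)|^2 = (1/9)[1*|7|^2 + 1*|1 + exp(-4*I*pi/9) + exp(-8*I*pi/9) + exp(8*I*pi/9) + exp(4*I*pi/9) + 2*exp(2*I*pi/9)|^2 + 1*|1 + exp(-2*I*pi/9) + exp(-8*I*pi/9) + exp(8*I*pi/9) + exp(2*I*pi/9) + 2*exp(4*I*pi/9)|^2 + 1*|1 + 2*exp(-2*I*pi/3) + 4*exp(2*I*pi/3)|^2 + 1*|1 + exp(-4*I*pi/9) + exp(-2*I*pi/9) + exp(2*I*pi/9) + 2*exp(8*I*pi/9) + exp(4*I*pi/9)|^2 + 1*|1 + exp(-4*I*pi/9) + 2*exp(-8*I*pi/9) + exp(-2*I*pi/9) + exp(2*I*pi/9) + exp(4*I*pi/9)|^2 + 1*|1 + 4*exp(-2*I*pi/3) + 2*exp(2*I*pi/3)|^2 + 1*|1 + 2*exp(-4*I*pi/9) + exp(-2*I*pi/9) + exp(-8*I*pi/9) + exp(8*I*pi/9) + exp(2*I*pi/9)|^2 + 1*|1 + 2*exp(-2*I*pi/9) + exp(-4*I*pi/9) + exp(-8*I*pi/9) + exp(8*I*pi/9) + exp(4*I*pi/9)|^2]
  = (1/9)[(49) + (9 + 6*exp(-2*I*pi/3) + 4*exp(-4*I*pi/9) + 5*exp(-2*I*pi/9) + 5*exp(-8*I*pi/9) + 5*exp(8*I*pi/9) + 5*exp(2*I*pi/9) + 4*exp(4*I*pi/9) + 6*exp(2*I*pi/3)) + (9 + 6*exp(-2*I*pi/3) + 5*exp(-4*I*pi/9) + 5*exp(-2*I*pi/9) + 4*exp(-8*I*pi/9) + 4*exp(8*I*pi/9) + 5*exp(2*I*pi/9) + 5*exp(4*I*pi/9) + 6*exp(2*I*pi/3)) + (7) + (9 + 6*exp(-2*I*pi/3) + 5*exp(-4*I*pi/9) + 4*exp(-2*I*pi/9) + 5*exp(-8*I*pi/9) + 5*exp(8*I*pi/9) + 4*exp(2*I*pi/9) + 5*exp(4*I*pi/9) + 6*exp(2*I*pi/3)) + (9 + 6*exp(-2*I*pi/3) + 5*exp(-4*I*pi/9) + 4*exp(-2*I*pi/9) + 5*exp(-8*I*pi/9) + 5*exp(8*I*pi/9) + 4*exp(2*I*pi/9) + 5*exp(4*I*pi/9) + 6*exp(2*I*pi/3)) + (7) + (9 + 6*exp(-2*I*pi/3) + 5*exp(-4*I*pi/9) + 5*exp(-2*I*pi/9) + 4*exp(-8*I*pi/9) + 4*exp(8*I*pi/9) + 5*exp(2*I*pi/9) + 5*exp(4*I*pi/9) + 6*exp(2*I*pi/3)) + (9 + 6*exp(-2*I*pi/3) + 4*exp(-4*I*pi/9) + 5*exp(-2*I*pi/9) + 5*exp(-8*I*pi/9) + 5*exp(8*I*pi/9) + 5*exp(2*I*pi/9) + 4*exp(4*I*pi/9) + 6*exp(2*I*pi/3))] = 81/9 = 9.
(Exp terms are combined using exp(i*s)*conj(exp(i*t)) = exp(i*(s-t)), and sums of them are collapsed using the identity that for every m > 1 the m distinct m-th roots of unity sum to 0, e.g. 1 + exp(2*I*pi/3) + exp(-2*I*pi/3) = 0.)
A character is irreducible iff <chi, chi> = 1, so this representation is reducible.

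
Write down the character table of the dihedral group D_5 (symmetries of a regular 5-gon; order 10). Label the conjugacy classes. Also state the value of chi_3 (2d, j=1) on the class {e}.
Conjugacy classes: {e} of size 1, {r^1, r^4} of size 2, {r^2, r^3} of size 2, {s, sr, ..., sr^4} of size 5.
Character table:
  irrep \ class              {e} (size 1)  {r^1, r^4} (size 2)  {r^2, r^3} (size 2)  {s, sr, ..., sr^4} (size 5)
  chi_1 (triv)               1             1                    1                    1                          
  chi_2 (sign: r->1, s->-1)  1             1                    1                    -1                         
  chi_3 (2d, j=1)            2             -1/2 + sqrt(5)/2     -sqrt(5)/2 - 1/2     0                          
  chi_4 (2d, j=2)            2             -sqrt(5)/2 - 1/2     -1/2 + sqrt(5)/2     0                          

Spot check: chi_3 (2d, j=1) on {e} = 2.

Why: D_5 has order 2*5 = 10 with 4 conjugacy classes, hence 4 irreducibles. Sum of squared dims 1 + 1 + 4 + 4 = 10 = |G|. Linear characters come from the abelianisation; the 2-dimensional irreps have character r^k -> 2*cos(2*pi*j*k/5), reflections -> 0.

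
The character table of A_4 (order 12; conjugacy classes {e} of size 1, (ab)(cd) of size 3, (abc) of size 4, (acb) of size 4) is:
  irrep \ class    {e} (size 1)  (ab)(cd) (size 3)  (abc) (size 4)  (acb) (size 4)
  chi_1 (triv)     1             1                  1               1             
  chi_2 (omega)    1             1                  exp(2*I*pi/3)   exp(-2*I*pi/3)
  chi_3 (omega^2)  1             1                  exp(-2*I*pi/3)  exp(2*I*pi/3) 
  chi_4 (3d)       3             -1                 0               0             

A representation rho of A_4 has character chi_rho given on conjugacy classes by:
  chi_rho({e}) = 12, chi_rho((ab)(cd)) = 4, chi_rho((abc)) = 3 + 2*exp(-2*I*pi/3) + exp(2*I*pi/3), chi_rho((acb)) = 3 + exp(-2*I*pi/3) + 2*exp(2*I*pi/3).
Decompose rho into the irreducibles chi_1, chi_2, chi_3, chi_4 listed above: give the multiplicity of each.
Multiplicities: chi_1: 3, chi_2: 1, chi_3: 2, chi_4: 2.

Solution. Use <chi_rho, chi> = (1/|G|) sum_C |C| * chi_rho(C) * conj(chi(C)) with |G| = 12 for each irreducible chi in the table:
  <chi_rho, chi_1> = (1/12)[1*(12)*conj(1) + 3*(4)*conj(1) + 4*(3 + 2*exp(-2*I*pi/3) + exp(2*I*pi/3))*conj(1) + 4*(3 + exp(-2*I*pi/3) + 2*exp(2*I*pi/3))*conj(1)]
      = (1/12)[(12) + (12) + (12 + 8*exp(-2*I*pi/3) + 4*exp(2*I*pi/3)) + (12 + 4*exp(-2*I*pi/3) + 8*exp(2*I*pi/3))] = 36/12 = 3
  <chi_rho, chi_2> = (1/12)[1*(12)*conj(1) + 3*(4)*conj(1) + 4*(3 + 2*exp(-2*I*pi/3) + exp(2*I*pi/3))*conj(exp(2*I*pi/3)) + 4*(3 + exp(-2*I*pi/3) + 2*exp(2*I*pi/3))*conj(exp(-2*I*pi/3))]
      = (1/12)[(12) + (12) + (4 + 12*exp(-2*I*pi/3) + 8*exp(2*I*pi/3)) + (4 + 8*exp(-2*I*pi/3) + 12*exp(2*I*pi/3))] = 12/12 = 1
  <chi_rho, chi_3> = (1/12)[1*(12)*conj(1) + 3*(4)*conj(1) + 4*(3 + 2*exp(-2*I*pi/3) + exp(2*I*pi/3))*conj(exp(-2*I*pi/3)) + 4*(3 + exp(-2*I*pi/3) + 2*exp(2*I*pi/3))*conj(exp(2*I*pi/3))]
      = (1/12)[(12) + (12) + (8 + 4*exp(-2*I*pi/3) + 12*exp(2*I*pi/3)) + (8 + 12*exp(-2*I*pi/3) + 4*exp(2*I*pi/3))] = 24/12 = 2
  <chi_rho, chi_4> = (1/12)[1*(12)*conj(3) + 3*(4)*conj(-1) + 4*(3 + 2*exp(-2*I*pi/3) + exp(2*I*pi/3))*conj(0) + 4*(3 + exp(-2*I*pi/3) + 2*exp(2*I*pi/3))*conj(0)]
      = (1/12)[(36) + (-12) + (0) + (0)] = 24/12 = 2
(Exp terms are combined using exp(i*s)*conj(exp(i*t)) = exp(i*(s-t)), and sums of them are collapsed using the identity that for every m > 1 the m distinct m-th roots of unity sum to 0, e.g. 1 + exp(2*I*pi/3) + exp(-2*I*pi/3) = 0.)
Dimension check: dim(rho) = sum (mult * dim) = 3*1 + 1*1 + 2*1 + 2*3 = 12 = chi_rho(e) = 12.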